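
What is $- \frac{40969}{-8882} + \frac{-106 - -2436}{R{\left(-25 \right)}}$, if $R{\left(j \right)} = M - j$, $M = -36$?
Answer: $- \frac{20244401}{97702} \approx -207.21$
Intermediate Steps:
$R{\left(j \right)} = -36 - j$
$- \frac{40969}{-8882} + \frac{-106 - -2436}{R{\left(-25 \right)}} = - \frac{40969}{-8882} + \frac{-106 - -2436}{-36 - -25} = \left(-40969\right) \left(- \frac{1}{8882}\right) + \frac{-106 + 2436}{-36 + 25} = \frac{40969}{8882} + \frac{2330}{-11} = \frac{40969}{8882} + 2330 \left(- \frac{1}{11}\right) = \frac{40969}{8882} - \frac{2330}{11} = - \frac{20244401}{97702}$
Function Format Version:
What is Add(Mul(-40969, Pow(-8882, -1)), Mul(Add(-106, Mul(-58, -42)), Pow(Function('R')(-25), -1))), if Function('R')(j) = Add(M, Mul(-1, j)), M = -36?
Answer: Rational(-20244401, 97702) ≈ -207.21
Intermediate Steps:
Function('R')(j) = Add(-36, Mul(-1, j))
Add(Mul(-40969, Pow(-8882, -1)), Mul(Add(-106, Mul(-58, -42)), Pow(Function('R')(-25), -1))) = Add(Mul(-40969, Pow(-8882, -1)), Mul(Add(-106, Mul(-58, -42)), Pow(Add(-36, Mul(-1, -25)), -1))) = Add(Mul(-40969, Rational(-1, 8882)), Mul(Add(-106, 2436), Pow(Add(-36, 25), -1))) = Add(Rational(40969, 8882), Mul(2330, Pow(-11, -1))) = Add(Rational(40969, 8882), Mul(2330, Rational(-1, 11))) = Add(Rational(40969, 8882), Rational(-2330, 11)) = Rational(-20244401, 97702)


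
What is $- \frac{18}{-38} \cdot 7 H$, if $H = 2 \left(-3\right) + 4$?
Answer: $- \frac{126}{19} \approx -6.6316$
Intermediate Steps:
$H = -2$ ($H = -6 + 4 = -2$)
$- \frac{18}{-38} \cdot 7 H = - \frac{18}{-38} \cdot 7 \left(-2\right) = \left(-18\right) \left(- \frac{1}{38}\right) 7 \left(-2\right) = \frac{9}{19} \cdot 7 \left(-2\right) = \frac{63}{19} \left(-2\right) = - \frac{126}{19}$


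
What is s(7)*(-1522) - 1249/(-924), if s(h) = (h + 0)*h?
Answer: -68908823/924 ≈ -74577.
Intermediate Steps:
s(h) = h² (s(h) = h*h = h²)
s(7)*(-1522) - 1249/(-924) = 7²*(-1522) - 1249/(-924) = 49*(-1522) - 1249*(-1/924) = -74578 + 1249/924 = -68908823/924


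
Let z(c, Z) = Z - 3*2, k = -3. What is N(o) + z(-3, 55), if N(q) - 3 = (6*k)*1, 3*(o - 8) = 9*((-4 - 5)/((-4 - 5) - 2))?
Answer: 34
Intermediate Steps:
z(c, Z) = -6 + Z (z(c, Z) = Z - 6 = -6 + Z)
o = 115/11 (o = 8 + (9*((-4 - 5)/((-4 - 5) - 2)))/3 = 8 + (9*(-9/(-9 - 2)))/3 = 8 + (9*(-9/(-11)))/3 = 8 + (9*(-9*(-1/11)))/3 = 8 + (9*(9/11))/3 = 8 + (1/3)*(81/11) = 8 + 27/11 = 115/11 ≈ 10.455)
N(q) = -15 (N(q) = 3 + (6*(-3))*1 = 3 - 18*1 = 3 - 18 = -15)
N(o) + z(-3, 55) = -15 + (-6 + 55) = -15 + 49 = 34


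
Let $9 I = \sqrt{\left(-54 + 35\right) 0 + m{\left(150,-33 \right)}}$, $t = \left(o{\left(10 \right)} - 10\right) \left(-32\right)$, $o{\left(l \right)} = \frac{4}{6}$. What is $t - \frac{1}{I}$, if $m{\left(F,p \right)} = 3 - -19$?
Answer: $\frac{896}{3} - \frac{9 \sqrt{22}}{22} \approx 296.75$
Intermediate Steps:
$m{\left(F,p \right)} = 22$ ($m{\left(F,p \right)} = 3 + 19 = 22$)
$o{\left(l \right)} = \frac{2}{3}$ ($o{\left(l \right)} = 4 \cdot \frac{1}{6} = \frac{2}{3}$)
$t = \frac{896}{3}$ ($t = \left(\frac{2}{3} - 10\right) \left(-32\right) = \left(- \frac{28}{3}\right) \left(-32\right) = \frac{896}{3} \approx 298.67$)
$I = \frac{\sqrt{22}}{9}$ ($I = \frac{\sqrt{\left(-54 + 35\right) 0 + 22}}{9} = \frac{\sqrt{\left(-19\right) 0 + 22}}{9} = \frac{\sqrt{0 + 22}}{9} = \frac{\sqrt{22}}{9} \approx 0.52116$)
$t - \frac{1}{I} = \frac{896}{3} - \frac{1}{\frac{1}{9} \sqrt{22}} = \frac{896}{3} - \frac{9 \sqrt{22}}{22}$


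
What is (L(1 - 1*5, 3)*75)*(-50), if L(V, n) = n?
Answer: -11250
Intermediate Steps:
(L(1 - 1*5, 3)*75)*(-50) = (3*75)*(-50) = 225*(-50) = -11250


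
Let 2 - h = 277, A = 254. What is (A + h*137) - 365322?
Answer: -402743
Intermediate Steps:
h = -275 (h = 2 - 1*277 = 2 - 277 = -275)
(A + h*137) - 365322 = (254 - 275*137) - 365322 = (254 - 37675) - 365322 = -37421 - 365322 = -402743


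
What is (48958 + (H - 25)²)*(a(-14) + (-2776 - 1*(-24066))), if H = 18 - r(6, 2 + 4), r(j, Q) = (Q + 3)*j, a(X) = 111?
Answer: 1127383279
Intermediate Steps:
r(j, Q) = j*(3 + Q) (r(j, Q) = (3 + Q)*j = j*(3 + Q))
H = -36 (H = 18 - 6*(3 + (2 + 4)) = 18 - 6*(3 + 6) = 18 - 6*9 = 18 - 1*54 = 18 - 54 = -36)
(48958 + (H - 25)²)*(a(-14) + (-2776 - 1*(-24066))) = (48958 + (-36 - 25)²)*(111 + (-2776 - 1*(-24066))) = (48958 + (-61)²)*(111 + (-2776 + 24066)) = (48958 + 3721)*(111 + 21290) = 52679*21401 = 1127383279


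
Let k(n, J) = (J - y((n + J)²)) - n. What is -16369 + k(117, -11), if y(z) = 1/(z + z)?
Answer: -370720585/22472 ≈ -16497.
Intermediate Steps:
y(z) = 1/(2*z)
k(n, J) = J - n - 1/(2*(J + n)²) (k(n, J) = (J - 1/(2*((n + J)²))) - n = (J - 1/(2*((J + n)²))) - n = (J - 1/(2*(J + n)²)) - n = J - n - 1/(2*(J + n)²))
-16369 + k(117, -11) = -16369 + (-11 - 1*117 - 1/(2*(-11 + 117)²)) = -16369 + (-11 - 117 - ½/106²) = -16369 + (-11 - 117 - ½*1/11236) = -16369 + (-11 - 117 - 1/22472) = -16369 - 2876417/22472 = -370720585/22472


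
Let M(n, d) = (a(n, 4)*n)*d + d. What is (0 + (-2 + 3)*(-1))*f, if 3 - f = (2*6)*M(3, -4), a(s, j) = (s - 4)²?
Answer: -195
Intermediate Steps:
a(s, j) = (-4 + s)²
M(n, d) = d + d*n*(-4 + n)² (M(n, d) = ((-4 + n)²*n)*d + d = (n*(-4 + n)²)*d + d = d*n*(-4 + n)² + d = d + d*n*(-4 + n)²)
f = 195 (f = 3 - 2*6*(-4*(1 + 3*(-4 + 3)²)) = 3 - 12*(-4*(1 + 3*(-1)²)) = 3 - 12*(-4*(1 + 3*1)) = 3 - 12*(-4*(1 + 3)) = 3 - 12*(-4*4) = 3 - 12*(-16) = 3 - 1*(-192) = 3 + 192 = 195)
(0 + (-2 + 3)*(-1))*f = (0 + (-2 + 3)*(-1))*195 = (0 + 1*(-1))*195 = (0 - 1)*195 = -1*195 = -195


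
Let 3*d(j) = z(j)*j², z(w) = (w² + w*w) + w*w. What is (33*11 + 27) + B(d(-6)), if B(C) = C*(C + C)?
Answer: 3359622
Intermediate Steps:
z(w) = 3*w² (z(w) = (w² + w²) + w² = 2*w² + w² = 3*w²)
d(j) = j⁴ (d(j) = ((3*j²)*j²)/3 = (3*j⁴)/3 = j⁴)
B(C) = 2*C² (B(C) = C*(2*C) = 2*C²)
(33*11 + 27) + B(d(-6)) = (33*11 + 27) + 2*((-6)⁴)² = (363 + 27) + 2*1296² = 390 + 2*1679616 = 390 + 3359232 = 3359622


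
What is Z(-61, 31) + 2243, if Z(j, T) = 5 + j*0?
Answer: 2248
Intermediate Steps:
Z(j, T) = 5 (Z(j, T) = 5 + 0 = 5)
Z(-61, 31) + 2243 = 5 + 2243 = 2248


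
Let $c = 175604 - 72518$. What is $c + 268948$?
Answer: $372034$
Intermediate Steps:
$c = 103086$ ($c = 175604 - 72518 = 103086$)
$c + 268948 = 103086 + 268948 = 372034$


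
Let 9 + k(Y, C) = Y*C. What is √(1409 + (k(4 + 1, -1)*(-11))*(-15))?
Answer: I*√901 ≈ 30.017*I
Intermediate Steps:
k(Y, C) = -9 + C*Y (k(Y, C) = -9 + Y*C = -9 + C*Y)
√(1409 + (k(4 + 1, -1)*(-11))*(-15)) = √(1409 + ((-9 - (4 + 1))*(-11))*(-15)) = √(1409 + ((-9 - 1*5)*(-11))*(-15)) = √(1409 + ((-9 - 5)*(-11))*(-15)) = √(1409 - 14*(-11)*(-15)) = √(1409 + 154*(-15)) = √(1409 - 2310) = √(-901) = I*√901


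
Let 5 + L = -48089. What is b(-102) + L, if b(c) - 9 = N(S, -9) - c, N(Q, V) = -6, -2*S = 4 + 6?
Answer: -47989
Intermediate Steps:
S = -5 (S = -(4 + 6)/2 = -½*10 = -5)
L = -48094 (L = -5 - 48089 = -48094)
b(c) = 3 - c (b(c) = 9 + (-6 - c) = 3 - c)
b(-102) + L = (3 - 1*(-102)) - 48094 = (3 + 102) - 48094 = 105 - 48094 = -47989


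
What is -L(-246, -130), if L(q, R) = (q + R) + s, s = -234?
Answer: 610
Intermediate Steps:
L(q, R) = -234 + R + q (L(q, R) = (q + R) - 234 = (R + q) - 234 = -234 + R + q)
-L(-246, -130) = -(-234 - 130 - 246) = -1*(-610) = 610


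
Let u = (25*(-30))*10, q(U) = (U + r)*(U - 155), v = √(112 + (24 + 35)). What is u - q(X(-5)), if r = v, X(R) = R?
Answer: -8300 + 480*√19 ≈ -6207.7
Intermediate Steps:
v = 3*√19 (v = √(112 + 59) = √171 = 3*√19 ≈ 13.077)
r = 3*√19 ≈ 13.077
q(U) = (-155 + U)*(U + 3*√19) (q(U) = (U + 3*√19)*(U - 155) = (U + 3*√19)*(-155 + U) = (-155 + U)*(U + 3*√19))
u = -7500 (u = -750*10 = -7500)
u - q(X(-5)) = -7500 - ((-5)² - 465*√19 - 155*(-5) + 3*(-5)*√19) = -7500 - (25 - 465*√19 + 775 - 15*√19) = -7500 - (800 - 480*√19) = -7500 + (-800 + 480*√19) = -8300 + 480*√19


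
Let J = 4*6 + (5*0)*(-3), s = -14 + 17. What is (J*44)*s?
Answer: 3168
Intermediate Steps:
s = 3
J = 24 (J = 24 + 0*(-3) = 24 + 0 = 24)
(J*44)*s = (24*44)*3 = 1056*3 = 3168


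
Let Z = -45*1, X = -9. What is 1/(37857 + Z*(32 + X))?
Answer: 1/36822 ≈ 2.7158e-5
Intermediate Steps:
Z = -45
1/(37857 + Z*(32 + X)) = 1/(37857 - 45*(32 - 9)) = 1/(37857 - 45*23) = 1/(37857 - 1035) = 1/36822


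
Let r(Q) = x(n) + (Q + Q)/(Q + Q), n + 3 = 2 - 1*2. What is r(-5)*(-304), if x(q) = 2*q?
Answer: 1520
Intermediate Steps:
n = -3 (n = -3 + (2 - 1*2) = -3 + (2 - 2) = -3 + 0 = -3)
r(Q) = -5 (r(Q) = 2*(-3) + (Q + Q)/(Q + Q) = -6 + (2*Q)/((2*Q)) = -6 + (2*Q)*(1/(2*Q)) = -6 + 1 = -5)
r(-5)*(-304) = -5*(-304) = 1520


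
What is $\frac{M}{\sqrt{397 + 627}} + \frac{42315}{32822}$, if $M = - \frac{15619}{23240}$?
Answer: $\frac{15478086191}{12204532480} \approx 1.2682$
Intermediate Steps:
$M = - \frac{15619}{23240}$ ($M = \left(-15619\right) \frac{1}{23240} = - \frac{15619}{23240} \approx -0.67207$)
$\frac{M}{\sqrt{397 + 627}} + \frac{42315}{32822} = - \frac{15619}{23240 \sqrt{397 + 627}} + \frac{42315}{32822} = - \frac{15619}{23240 \sqrt{1024}} + 42315 \cdot \frac{1}{32822} = - \frac{15619}{23240 \cdot 32} + \frac{42315}{32822} = \left(- \frac{15619}{23240}\right) \frac{1}{32} + \frac{42315}{32822} = - \frac{15619}{743680} + \frac{42315}{32822} = \frac{15478086191}{12204532480}$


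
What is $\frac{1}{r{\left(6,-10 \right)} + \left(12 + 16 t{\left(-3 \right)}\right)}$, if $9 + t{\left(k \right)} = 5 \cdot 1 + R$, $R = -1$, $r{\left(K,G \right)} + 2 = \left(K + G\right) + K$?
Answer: $- \frac{1}{68} \approx -0.014706$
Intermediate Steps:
$r{\left(K,G \right)} = -2 + G + 2 K$ ($r{\left(K,G \right)} = -2 + \left(\left(K + G\right) + K\right) = -2 + \left(\left(G + K\right) + K\right) = -2 + \left(G + 2 K\right) = -2 + G + 2 K$)
$t{\left(k \right)} = -5$ ($t{\left(k \right)} = -9 + \left(5 \cdot 1 - 1\right) = -9 + \left(5 - 1\right) = -9 + 4 = -5$)
$\frac{1}{r{\left(6,-10 \right)} + \left(12 + 16 t{\left(-3 \right)}\right)} = \frac{1}{\left(-2 - 10 + 2 \cdot 6\right) + \left(12 + 16 \left(-5\right)\right)} = \frac{1}{\left(-2 - 10 + 12\right) + \left(12 - 80\right)} = \frac{1}{0 - 68} = \frac{1}{-68} = - \frac{1}{68}$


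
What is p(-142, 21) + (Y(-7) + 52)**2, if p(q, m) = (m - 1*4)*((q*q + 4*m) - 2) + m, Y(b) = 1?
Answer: 347012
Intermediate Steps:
p(q, m) = m + (-4 + m)*(-2 + q**2 + 4*m) (p(q, m) = (m - 4)*((q**2 + 4*m) - 2) + m = (-4 + m)*(-2 + q**2 + 4*m) + m = m + (-4 + m)*(-2 + q**2 + 4*m))
p(-142, 21) + (Y(-7) + 52)**2 = (8 - 17*21 - 4*(-142)**2 + 4*21**2 + 21*(-142)**2) + (1 + 52)**2 = (8 - 357 - 4*20164 + 4*441 + 21*20164) + 53**2 = (8 - 357 - 80656 + 1764 + 423444) + 2809 = 344203 + 2809 = 347012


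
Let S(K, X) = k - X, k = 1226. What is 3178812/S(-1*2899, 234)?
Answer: 794703/248 ≈ 3204.4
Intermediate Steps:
S(K, X) = 1226 - X
3178812/S(-1*2899, 234) = 3178812/(1226 - 1*234) = 3178812/(1226 - 234) = 3178812/992 = 3178812*(1/992) = 794703/248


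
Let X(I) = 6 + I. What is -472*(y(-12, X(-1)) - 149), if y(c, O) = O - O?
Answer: 70328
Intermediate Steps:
y(c, O) = 0
-472*(y(-12, X(-1)) - 149) = -472*(0 - 149) = -472*(-149) = 70328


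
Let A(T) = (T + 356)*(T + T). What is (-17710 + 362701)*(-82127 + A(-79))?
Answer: -43431951963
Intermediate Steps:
A(T) = 2*T*(356 + T) (A(T) = (356 + T)*(2*T) = 2*T*(356 + T))
(-17710 + 362701)*(-82127 + A(-79)) = (-17710 + 362701)*(-82127 + 2*(-79)*(356 - 79)) = 344991*(-82127 + 2*(-79)*277) = 344991*(-82127 - 43766) = 344991*(-125893) = -43431951963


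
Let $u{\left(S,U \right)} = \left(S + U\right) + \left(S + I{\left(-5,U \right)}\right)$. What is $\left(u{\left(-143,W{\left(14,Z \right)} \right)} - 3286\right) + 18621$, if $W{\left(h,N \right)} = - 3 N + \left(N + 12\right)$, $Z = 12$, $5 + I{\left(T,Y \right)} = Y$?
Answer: $15020$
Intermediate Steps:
$I{\left(T,Y \right)} = -5 + Y$
$W{\left(h,N \right)} = 12 - 2 N$ ($W{\left(h,N \right)} = - 3 N + \left(12 + N\right) = 12 - 2 N$)
$u{\left(S,U \right)} = -5 + 2 S + 2 U$ ($u{\left(S,U \right)} = \left(S + U\right) + \left(S + \left(-5 + U\right)\right) = \left(S + U\right) + \left(-5 + S + U\right) = -5 + 2 S + 2 U$)
$\left(u{\left(-143,W{\left(14,Z \right)} \right)} - 3286\right) + 18621 = \left(\left(-5 + 2 \left(-143\right) + 2 \left(12 - 24\right)\right) - 3286\right) + 18621 = \left(\left(-5 - 286 + 2 \left(12 - 24\right)\right) - 3286\right) + 18621 = \left(\left(-5 - 286 + 2 \left(-12\right)\right) - 3286\right) + 18621 = \left(\left(-5 - 286 - 24\right) - 3286\right) + 18621 = \left(-315 - 3286\right) + 18621 = -3601 + 18621 = 15020$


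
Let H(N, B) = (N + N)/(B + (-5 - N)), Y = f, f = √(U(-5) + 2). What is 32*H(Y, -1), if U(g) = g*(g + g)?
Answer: -208 + 48*√13 ≈ -34.934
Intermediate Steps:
U(g) = 2*g² (U(g) = g*(2*g) = 2*g²)
f = 2*√13 (f = √(2*(-5)² + 2) = √(2*25 + 2) = √(50 + 2) = √52 = 2*√13 ≈ 7.2111)
Y = 2*√13 ≈ 7.2111
H(N, B) = 2*N/(-5 + B - N) (H(N, B) = (2*N)/(-5 + B - N) = 2*N/(-5 + B - N))
32*H(Y, -1) = 32*(2*(2*√13)/(-5 - 1 - 2*√13)) = 32*(2*(2*√13)/(-6 - 2*√13)) = 32*(4*√13/(-6 - 2*√13)) = 128*√13/(-6 - 2*√13)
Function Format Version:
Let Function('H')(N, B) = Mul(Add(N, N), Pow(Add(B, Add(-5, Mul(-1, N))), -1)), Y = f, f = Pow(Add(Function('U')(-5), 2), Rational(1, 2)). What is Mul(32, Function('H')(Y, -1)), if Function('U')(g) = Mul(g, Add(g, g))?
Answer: Add(-208, Mul(48, Pow(13, Rational(1, 2)))) ≈ -34.934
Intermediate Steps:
Function('U')(g) = Mul(2, Pow(g, 2)) (Function('U')(g) = Mul(g, Mul(2, g)) = Mul(2, Pow(g, 2)))
f = Mul(2, Pow(13, Rational(1, 2))) (f = Pow(Add(Mul(2, Pow(-5, 2)), 2), Rational(1, 2)) = Pow(Add(Mul(2, 25), 2), Rational(1, 2)) = Pow(Add(50, 2), Rational(1, 2)) = Pow(52, Rational(1, 2)) = Mul(2, Pow(13, Rational(1, 2))) ≈ 7.2111)
Y = Mul(2, Pow(13, Rational(1, 2))) ≈ 7.2111
Function('H')(N, B) = Mul(2, N, Pow(Add(-5, B, Mul(-1, N)), -1)) (Function('H')(N, B) = Mul(Mul(2, N), Pow(Add(-5, B, Mul(-1, N)), -1)) = Mul(2, N, Pow(Add(-5, B, Mul(-1, N)), -1)))
Mul(32, Function('H')(Y, -1)) = Mul(32, Mul(2, Mul(2, Pow(13, Rational(1, 2))), Pow(Add(-5, -1, Mul(-1, Mul(2, Pow(13, Rational(1, 2))))), -1))) = Mul(32, Mul(2, Mul(2, Pow(13, Rational(1, 2))), Pow(Add(-5, -1, Mul(-2, Pow(13, Rational(1, 2)))), -1))) = Mul(32, Mul(2, Mul(2, Pow(13, Rational(1, 2))), Pow(Add(-6, Mul(-2, Pow(13, Rational(1, 2)))), -1))) = Mul(32, Mul(4, Pow(13, Rational(1, 2)), Pow(Add(-6, Mul(-2, Pow(13, Rational(1, 2)))), -1))) = Mul(128, Pow(13, Rational(1, 2)), Pow(Add(-6, Mul(-2, Pow(13, Rational(1, 2)))), -1))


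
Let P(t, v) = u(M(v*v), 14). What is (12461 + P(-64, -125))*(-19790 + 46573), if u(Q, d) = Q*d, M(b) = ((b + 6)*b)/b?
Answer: 6194773985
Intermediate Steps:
M(b) = 6 + b (M(b) = ((6 + b)*b)/b = (b*(6 + b))/b = 6 + b)
P(t, v) = 84 + 14*v² (P(t, v) = (6 + v*v)*14 = (6 + v²)*14 = 84 + 14*v²)
(12461 + P(-64, -125))*(-19790 + 46573) = (12461 + (84 + 14*(-125)²))*(-19790 + 46573) = (12461 + (84 + 14*15625))*26783 = (12461 + (84 + 218750))*26783 = (12461 + 218834)*26783 = 231295*26783 = 6194773985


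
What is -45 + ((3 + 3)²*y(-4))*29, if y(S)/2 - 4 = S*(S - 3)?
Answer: 66771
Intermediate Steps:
y(S) = 8 + 2*S*(-3 + S) (y(S) = 8 + 2*(S*(S - 3)) = 8 + 2*(S*(-3 + S)) = 8 + 2*S*(-3 + S))
-45 + ((3 + 3)²*y(-4))*29 = -45 + ((3 + 3)²*(8 - 6*(-4) + 2*(-4)²))*29 = -45 + (6²*(8 + 24 + 2*16))*29 = -45 + (36*(8 + 24 + 32))*29 = -45 + (36*64)*29 = -45 + 2304*29 = -45 + 66816 = 66771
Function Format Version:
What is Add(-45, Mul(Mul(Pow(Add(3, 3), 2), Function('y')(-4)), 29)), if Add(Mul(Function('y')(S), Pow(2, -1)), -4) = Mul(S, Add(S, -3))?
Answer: 66771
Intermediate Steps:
Function('y')(S) = Add(8, Mul(2, S, Add(-3, S))) (Function('y')(S) = Add(8, Mul(2, Mul(S, Add(S, -3)))) = Add(8, Mul(2, Mul(S, Add(-3, S)))) = Add(8, Mul(2, S, Add(-3, S))))
Add(-45, Mul(Mul(Pow(Add(3, 3), 2), Function('y')(-4)), 29)) = Add(-45, Mul(Mul(Pow(Add(3, 3), 2), Add(8, Mul(-6, -4), Mul(2, Pow(-4, 2)))), 29)) = Add(-45, Mul(Mul(Pow(6, 2), Add(8, 24, Mul(2, 16))), 29)) = Add(-45, Mul(Mul(36, Add(8, 24, 32)), 29)) = Add(-45, Mul(Mul(36, 64), 29)) = Add(-45, Mul(2304, 29)) = Add(-45, 66816) = 66771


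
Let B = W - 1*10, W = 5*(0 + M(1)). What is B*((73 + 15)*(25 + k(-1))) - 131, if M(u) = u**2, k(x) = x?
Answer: -10691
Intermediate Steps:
W = 5 (W = 5*(0 + 1**2) = 5*(0 + 1) = 5*1 = 5)
B = -5 (B = 5 - 1*10 = 5 - 10 = -5)
B*((73 + 15)*(25 + k(-1))) - 131 = -5*(73 + 15)*(25 - 1) - 131 = -440*24 - 131 = -5*2112 - 131 = -10560 - 131 = -10691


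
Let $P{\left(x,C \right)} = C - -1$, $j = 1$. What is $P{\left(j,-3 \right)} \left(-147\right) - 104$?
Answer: $190$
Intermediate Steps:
$P{\left(x,C \right)} = 1 + C$ ($P{\left(x,C \right)} = C + 1 = 1 + C$)
$P{\left(j,-3 \right)} \left(-147\right) - 104 = \left(1 - 3\right) \left(-147\right) - 104 = \left(-2\right) \left(-147\right) - 104 = 294 - 104 = 190$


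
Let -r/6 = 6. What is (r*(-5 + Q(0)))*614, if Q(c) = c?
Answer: 110520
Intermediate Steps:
r = -36 (r = -6*6 = -36)
(r*(-5 + Q(0)))*614 = -36*(-5 + 0)*614 = -36*(-5)*614 = 180*614 = 110520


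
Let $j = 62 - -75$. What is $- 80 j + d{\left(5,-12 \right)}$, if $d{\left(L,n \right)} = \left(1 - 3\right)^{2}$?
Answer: $-10956$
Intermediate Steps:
$d{\left(L,n \right)} = 4$ ($d{\left(L,n \right)} = \left(-2\right)^{2} = 4$)
$j = 137$ ($j = 62 + 75 = 137$)
$- 80 j + d{\left(5,-12 \right)} = \left(-80\right) 137 + 4 = -10960 + 4 = -10956$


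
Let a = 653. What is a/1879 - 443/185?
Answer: -711592/347615 ≈ -2.0471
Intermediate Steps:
a/1879 - 443/185 = 653/1879 - 443/185 = -711592/347615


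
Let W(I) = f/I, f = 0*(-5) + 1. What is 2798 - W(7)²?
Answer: 137101/49 ≈ 2798.0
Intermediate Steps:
f = 1 (f = 0 + 1 = 1)
W(I) = 1/I
2798 - W(7)² = 2798 - (1/7)² = 2798 - (⅐)² = 2798 - 1*1/49 = 2798 - 1/49 = 137101/49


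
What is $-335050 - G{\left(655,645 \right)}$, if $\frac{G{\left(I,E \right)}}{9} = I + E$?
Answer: $-346750$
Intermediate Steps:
$G{\left(I,E \right)} = 9 E + 9 I$ ($G{\left(I,E \right)} = 9 \left(I + E\right) = 9 \left(E + I\right) = 9 E + 9 I$)
$-335050 - G{\left(655,645 \right)} = -335050 - \left(9 \cdot 645 + 9 \cdot 655\right) = -335050 - \left(5805 + 5895\right) = -335050 - 11700 = -346750$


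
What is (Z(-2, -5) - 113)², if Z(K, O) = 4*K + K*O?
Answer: 12321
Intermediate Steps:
(Z(-2, -5) - 113)² = (-2*(4 - 5) - 113)² = (-2*(-1) - 113)² = (2 - 113)² = (-111)² = 12321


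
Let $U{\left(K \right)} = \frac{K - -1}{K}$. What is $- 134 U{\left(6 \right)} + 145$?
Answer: $- \frac{34}{3} \approx -11.333$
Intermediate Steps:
$U{\left(K \right)} = \frac{1 + K}{K}$ ($U{\left(K \right)} = \frac{K + 1}{K} = \frac{1 + K}{K}$)
$- 134 U{\left(6 \right)} + 145 = - 134 \frac{1 + 6}{6} + 145 = - 134 \cdot \frac{1}{6} \cdot 7 + 145 = \left(-134\right) \frac{7}{6} + 145 = - \frac{469}{3} + 145 = - \frac{34}{3}$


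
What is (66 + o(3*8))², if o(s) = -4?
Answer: 3844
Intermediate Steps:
(66 + o(3*8))² = (66 - 4)² = 62² = 3844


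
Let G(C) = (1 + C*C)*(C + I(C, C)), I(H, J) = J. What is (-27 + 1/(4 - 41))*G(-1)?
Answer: 4000/37 ≈ 108.11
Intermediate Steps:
G(C) = 2*C*(1 + C²) (G(C) = (1 + C*C)*(C + C) = (1 + C²)*(2*C) = 2*C*(1 + C²))
(-27 + 1/(4 - 41))*G(-1) = (-27 + 1/(4 - 41))*(2*(-1)*(1 + (-1)²)) = (-27 + 1/(-37))*(2*(-1)*(1 + 1)) = (-27 - 1/37)*(2*(-1)*2) = -1000/37*(-4) = 4000/37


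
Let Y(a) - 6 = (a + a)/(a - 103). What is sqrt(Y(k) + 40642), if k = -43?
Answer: sqrt(216616331)/73 ≈ 201.61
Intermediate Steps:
Y(a) = 6 + 2*a/(-103 + a) (Y(a) = 6 + (a + a)/(a - 103) = 6 + (2*a)/(-103 + a) = 6 + 2*a/(-103 + a))
sqrt(Y(k) + 40642) = sqrt(2*(-309 + 4*(-43))/(-103 - 43) + 40642) = sqrt(2*(-309 - 172)/(-146) + 40642) = sqrt(2*(-1/146)*(-481) + 40642) = sqrt(481/73 + 40642) = sqrt(2967347/73) = sqrt(216616331)/73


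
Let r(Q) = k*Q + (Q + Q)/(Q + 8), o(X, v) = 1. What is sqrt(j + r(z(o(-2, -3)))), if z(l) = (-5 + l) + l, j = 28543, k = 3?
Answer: 2*sqrt(178330)/5 ≈ 168.92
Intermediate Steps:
z(l) = -5 + 2*l
r(Q) = 3*Q + 2*Q/(8 + Q) (r(Q) = 3*Q + (Q + Q)/(Q + 8) = 3*Q + (2*Q)/(8 + Q) = 3*Q + 2*Q/(8 + Q))
sqrt(j + r(z(o(-2, -3)))) = sqrt(28543 + (-5 + 2*1)*(26 + 3*(-5 + 2*1))/(8 + (-5 + 2*1))) = sqrt(28543 + (-5 + 2)*(26 + 3*(-5 + 2))/(8 + (-5 + 2))) = sqrt(28543 - 3*(26 + 3*(-3))/(8 - 3)) = sqrt(28543 - 3*(26 - 9)/5) = sqrt(28543 - 3*1/5*17) = sqrt(28543 - 51/5) = sqrt(142664/5) = 2*sqrt(178330)/5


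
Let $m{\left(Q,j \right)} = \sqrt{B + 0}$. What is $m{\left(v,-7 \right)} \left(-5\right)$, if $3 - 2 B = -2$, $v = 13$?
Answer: $- \frac{5 \sqrt{10}}{2} \approx -7.9057$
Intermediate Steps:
$B = \frac{5}{2}$ ($B = \frac{3}{2} - -1 = \frac{3}{2} + 1 = \frac{5}{2} \approx 2.5$)
$m{\left(Q,j \right)} = \frac{\sqrt{10}}{2}$ ($m{\left(Q,j \right)} = \sqrt{\frac{5}{2} + 0} = \sqrt{\frac{5}{2}} = \frac{\sqrt{10}}{2}$)
$m{\left(v,-7 \right)} \left(-5\right) = \frac{\sqrt{10}}{2} \left(-5\right) = - \frac{5 \sqrt{10}}{2}$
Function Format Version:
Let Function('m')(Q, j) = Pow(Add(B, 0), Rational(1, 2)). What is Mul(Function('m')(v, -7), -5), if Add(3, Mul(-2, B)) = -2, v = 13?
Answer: Mul(Rational(-5, 2), Pow(10, Rational(1, 2))) ≈ -7.9057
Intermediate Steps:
B = Rational(5, 2) (B = Add(Rational(3, 2), Mul(Rational(-1, 2), -2)) = Add(Rational(3, 2), 1) = Rational(5, 2) ≈ 2.5000)
Function('m')(Q, j) = Mul(Rational(1, 2), Pow(10, Rational(1, 2))) (Function('m')(Q, j) = Pow(Add(Rational(5, 2), 0), Rational(1, 2)) = Pow(Rational(5, 2), Rational(1, 2)) = Mul(Rational(1, 2), Pow(10, Rational(1, 2))))
Mul(Function('m')(v, -7), -5) = Mul(Mul(Rational(1, 2), Pow(10, Rational(1, 2))), -5) = Mul(Rational(-5, 2), Pow(10, Rational(1, 2)))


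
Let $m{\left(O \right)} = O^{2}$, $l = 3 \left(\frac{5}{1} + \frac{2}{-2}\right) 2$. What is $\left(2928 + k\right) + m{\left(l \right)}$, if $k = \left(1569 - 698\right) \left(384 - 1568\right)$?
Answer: $-1027760$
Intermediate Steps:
$l = 24$ ($l = 3 \left(5 \cdot 1 + 2 \left(- \frac{1}{2}\right)\right) 2 = 3 \left(5 - 1\right) 2 = 3 \cdot 4 \cdot 2 = 12 \cdot 2 = 24$)
$k = -1031264$ ($k = 871 \left(-1184\right) = -1031264$)
$\left(2928 + k\right) + m{\left(l \right)} = \left(2928 - 1031264\right) + 24^{2} = -1028336 + 576 = -1027760$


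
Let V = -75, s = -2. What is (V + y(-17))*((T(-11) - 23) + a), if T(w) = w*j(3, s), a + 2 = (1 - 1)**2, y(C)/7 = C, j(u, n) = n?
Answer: 582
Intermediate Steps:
y(C) = 7*C
a = -2 (a = -2 + (1 - 1)**2 = -2 + 0**2 = -2 + 0 = -2)
T(w) = -2*w (T(w) = w*(-2) = -2*w)
(V + y(-17))*((T(-11) - 23) + a) = (-75 + 7*(-17))*((-2*(-11) - 23) - 2) = (-75 - 119)*((22 - 23) - 2) = -194*(-1 - 2) = -194*(-3) = 582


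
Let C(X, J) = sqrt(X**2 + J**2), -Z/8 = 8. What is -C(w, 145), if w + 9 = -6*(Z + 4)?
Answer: -sqrt(144226) ≈ -379.77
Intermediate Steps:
Z = -64 (Z = -8*8 = -64)
w = 351 (w = -9 - 6*(-64 + 4) = -9 - 6*(-60) = -9 + 360 = 351)
C(X, J) = sqrt(J**2 + X**2)
-C(w, 145) = -sqrt(145**2 + 351**2) = -sqrt(21025 + 123201) = -sqrt(144226)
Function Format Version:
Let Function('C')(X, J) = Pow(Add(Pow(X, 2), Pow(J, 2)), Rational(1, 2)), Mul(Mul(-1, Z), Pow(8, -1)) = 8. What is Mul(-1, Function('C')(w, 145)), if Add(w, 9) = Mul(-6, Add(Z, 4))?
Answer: Mul(-1, Pow(144226, Rational(1, 2))) ≈ -379.77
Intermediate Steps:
Z = -64 (Z = Mul(-8, 8) = -64)
w = 351 (w = Add(-9, Mul(-6, Add(-64, 4))) = Add(-9, Mul(-6, -60)) = Add(-9, 360) = 351)
Function('C')(X, J) = Pow(Add(Pow(J, 2), Pow(X, 2)), Rational(1, 2))
Mul(-1, Function('C')(w, 145)) = Mul(-1, Pow(Add(Pow(145, 2), Pow(351, 2)), Rational(1, 2))) = Mul(-1, Pow(Add(21025, 123201), Rational(1, 2))) = Mul(-1, Pow(144226, Rational(1, 2)))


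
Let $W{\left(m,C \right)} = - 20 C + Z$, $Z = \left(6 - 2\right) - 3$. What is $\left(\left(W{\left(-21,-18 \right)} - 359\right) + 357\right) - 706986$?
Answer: $-706627$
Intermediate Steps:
$Z = 1$ ($Z = 4 - 3 = 1$)
$W{\left(m,C \right)} = 1 - 20 C$ ($W{\left(m,C \right)} = - 20 C + 1 = 1 - 20 C$)
$\left(\left(W{\left(-21,-18 \right)} - 359\right) + 357\right) - 706986 = \left(\left(\left(1 - -360\right) - 359\right) + 357\right) - 706986 = \left(\left(\left(1 + 360\right) - 359\right) + 357\right) - 706986 = \left(\left(361 - 359\right) + 357\right) - 706986 = \left(2 + 357\right) - 706986 = 359 - 706986 = -706627$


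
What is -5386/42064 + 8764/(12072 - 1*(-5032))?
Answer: 8641461/22483208 ≈ 0.38435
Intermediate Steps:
-5386/42064 + 8764/(12072 - 1*(-5032)) = -5386*1/42064 + 8764/(12072 + 5032) = -2693/21032 + 8764/17104 = -2693/21032 + 8764*(1/17104) = -2693/21032 + 2191/4276 = 8641461/22483208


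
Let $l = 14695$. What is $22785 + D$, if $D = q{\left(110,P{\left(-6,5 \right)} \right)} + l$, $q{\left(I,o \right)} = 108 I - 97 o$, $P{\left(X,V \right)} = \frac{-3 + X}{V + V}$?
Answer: $\frac{494473}{10} \approx 49447.0$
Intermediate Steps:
$P{\left(X,V \right)} = \frac{-3 + X}{2 V}$
$q{\left(I,o \right)} = - 97 o + 108 I$
$D = \frac{266623}{10}$ ($D = \left(- 97 \frac{-3 - 6}{2 \cdot 5} + 108 \cdot 110\right) + 14695 = \left(- 97 \cdot \frac{1}{2} \cdot \frac{1}{5} \left(-9\right) + 11880\right) + 14695 = \left(\left(-97\right) \left(- \frac{9}{10}\right) + 11880\right) + 14695 = \left(\frac{873}{10} + 11880\right) + 14695 = \frac{119673}{10} + 14695 = \frac{266623}{10} \approx 26662.0$)
$22785 + D = 22785 + \frac{266623}{10} = \frac{494473}{10}$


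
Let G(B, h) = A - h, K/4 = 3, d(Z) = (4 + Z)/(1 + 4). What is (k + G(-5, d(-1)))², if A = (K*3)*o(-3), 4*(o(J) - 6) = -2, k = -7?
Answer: 906304/25 ≈ 36252.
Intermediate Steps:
d(Z) = ⅘ + Z/5 (d(Z) = (4 + Z)/5 = (4 + Z)*(⅕) = ⅘ + Z/5)
o(J) = 11/2 (o(J) = 6 + (¼)*(-2) = 6 - ½ = 11/2)
K = 12 (K = 4*3 = 12)
A = 198 (A = (12*3)*(11/2) = 36*(11/2) = 198)
G(B, h) = 198 - h
(k + G(-5, d(-1)))² = (-7 + (198 - (⅘ + (⅕)*(-1))))² = (-7 + (198 - (⅘ - ⅕)))² = (-7 + (198 - 1*⅗))² = (-7 + (198 - ⅗))² = (-7 + 987/5)² = (952/5)² = 906304/25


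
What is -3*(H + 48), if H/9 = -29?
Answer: 639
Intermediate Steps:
H = -261 (H = 9*(-29) = -261)
-3*(H + 48) = -3*(-261 + 48) = -3*(-213) = 639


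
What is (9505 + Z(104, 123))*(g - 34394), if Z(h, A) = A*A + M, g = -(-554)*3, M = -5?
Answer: -806156428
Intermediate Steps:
g = 1662 (g = -277*(-6) = 1662)
Z(h, A) = -5 + A² (Z(h, A) = A*A - 5 = A² - 5 = -5 + A²)
(9505 + Z(104, 123))*(g - 34394) = (9505 + (-5 + 123²))*(1662 - 34394) = (9505 + (-5 + 15129))*(-32732) = (9505 + 15124)*(-32732) = 24629*(-32732) = -806156428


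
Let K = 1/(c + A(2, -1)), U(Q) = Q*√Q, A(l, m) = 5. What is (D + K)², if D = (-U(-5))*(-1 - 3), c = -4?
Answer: (1 - 20*I*√5)² ≈ -1999.0 - 89.443*I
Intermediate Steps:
U(Q) = Q^(3/2)
D = -20*I*√5 (D = (-(-5)^(3/2))*(-1 - 3) = -(-5)*I*√5*(-4) = (5*I*√5)*(-4) = -20*I*√5 ≈ -44.721*I)
K = 1 (K = 1/(-4 + 5) = 1/1 = 1)
(D + K)² = (-20*I*√5 + 1)² = (1 - 20*I*√5)²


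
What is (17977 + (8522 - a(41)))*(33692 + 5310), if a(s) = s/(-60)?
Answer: 31006219481/30 ≈ 1.0335e+9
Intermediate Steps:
a(s) = -s/60 (a(s) = s*(-1/60) = -s/60)
(17977 + (8522 - a(41)))*(33692 + 5310) = (17977 + (8522 - (-1)*41/60))*(33692 + 5310) = (17977 + (8522 - 1*(-41/60)))*39002 = (17977 + (8522 + 41/60))*39002 = (17977 + 511361/60)*39002 = (1589981/60)*39002 = 31006219481/30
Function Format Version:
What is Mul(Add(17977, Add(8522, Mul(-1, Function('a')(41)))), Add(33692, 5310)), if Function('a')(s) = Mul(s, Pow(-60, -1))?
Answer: Rational(31006219481, 30) ≈ 1.0335e+9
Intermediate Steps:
Function('a')(s) = Mul(Rational(-1, 60), s) (Function('a')(s) = Mul(s, Rational(-1, 60)) = Mul(Rational(-1, 60), s))
Mul(Add(17977, Add(8522, Mul(-1, Function('a')(41)))), Add(33692, 5310)) = Mul(Add(17977, Add(8522, Mul(-1, Mul(Rational(-1, 60), 41)))), Add(33692, 5310)) = Mul(Add(17977, Add(8522, Mul(-1, Rational(-41, 60)))), 39002) = Mul(Add(17977, Add(8522, Rational(41, 60))), 39002) = Mul(Add(17977, Rational(511361, 60)), 39002) = Mul(Rational(1589981, 60), 39002) = Rational(31006219481, 30)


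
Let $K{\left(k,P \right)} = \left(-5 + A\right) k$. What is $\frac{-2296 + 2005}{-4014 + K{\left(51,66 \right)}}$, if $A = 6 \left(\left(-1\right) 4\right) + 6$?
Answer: $\frac{97}{1729} \approx 0.056102$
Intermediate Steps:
$A = -18$ ($A = 6 \left(-4\right) + 6 = -24 + 6 = -18$)
$K{\left(k,P \right)} = - 23 k$ ($K{\left(k,P \right)} = \left(-5 - 18\right) k = - 23 k$)
$\frac{-2296 + 2005}{-4014 + K{\left(51,66 \right)}} = \frac{-2296 + 2005}{-4014 - 1173} = - \frac{291}{-4014 - 1173} = - \frac{291}{-5187} = \left(-291\right) \left(- \frac{1}{5187}\right) = \frac{97}{1729}$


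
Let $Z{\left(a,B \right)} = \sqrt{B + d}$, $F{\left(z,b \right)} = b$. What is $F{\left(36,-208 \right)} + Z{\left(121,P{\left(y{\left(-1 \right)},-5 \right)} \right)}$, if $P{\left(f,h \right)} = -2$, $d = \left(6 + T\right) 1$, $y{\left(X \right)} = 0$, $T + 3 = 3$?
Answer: $-206$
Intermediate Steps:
$T = 0$ ($T = -3 + 3 = 0$)
$d = 6$ ($d = \left(6 + 0\right) 1 = 6 \cdot 1 = 6$)
$Z{\left(a,B \right)} = \sqrt{6 + B}$ ($Z{\left(a,B \right)} = \sqrt{B + 6} = \sqrt{6 + B}$)
$F{\left(36,-208 \right)} + Z{\left(121,P{\left(y{\left(-1 \right)},-5 \right)} \right)} = -208 + \sqrt{6 - 2} = -208 + \sqrt{4} = -208 + 2 = -206$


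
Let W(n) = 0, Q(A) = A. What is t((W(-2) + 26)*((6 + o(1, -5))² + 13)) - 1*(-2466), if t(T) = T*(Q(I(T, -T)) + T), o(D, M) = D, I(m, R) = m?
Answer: 5199554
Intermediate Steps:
t(T) = 2*T² (t(T) = T*(T + T) = T*(2*T) = 2*T²)
t((W(-2) + 26)*((6 + o(1, -5))² + 13)) - 1*(-2466) = 2*((0 + 26)*((6 + 1)² + 13))² - 1*(-2466) = 2*(26*(7² + 13))² + 2466 = 2*(26*(49 + 13))² + 2466 = 2*(26*62)² + 2466 = 2*1612² + 2466 = 2*2598544 + 2466 = 5197088 + 2466 = 5199554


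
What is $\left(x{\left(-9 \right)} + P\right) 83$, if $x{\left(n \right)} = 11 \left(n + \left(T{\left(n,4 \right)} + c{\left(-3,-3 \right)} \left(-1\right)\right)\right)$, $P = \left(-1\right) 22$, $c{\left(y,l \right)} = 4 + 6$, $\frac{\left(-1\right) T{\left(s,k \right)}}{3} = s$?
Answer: $5478$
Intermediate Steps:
$T{\left(s,k \right)} = - 3 s$
$c{\left(y,l \right)} = 10$
$P = -22$
$x{\left(n \right)} = -110 - 22 n$ ($x{\left(n \right)} = 11 \left(n - \left(10 + 3 n\right)\right) = 11 \left(-10 - 2 n\right) = -110 - 22 n$)
$\left(x{\left(-9 \right)} + P\right) 83 = \left(\left(-110 - -198\right) - 22\right) 83 = \left(\left(-110 + 198\right) - 22\right) 83 = \left(88 - 22\right) 83 = 66 \cdot 83 = 5478$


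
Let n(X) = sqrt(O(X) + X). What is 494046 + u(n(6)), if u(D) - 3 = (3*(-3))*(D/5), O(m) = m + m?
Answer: 494049 - 27*sqrt(2)/5 ≈ 4.9404e+5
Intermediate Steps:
O(m) = 2*m
n(X) = sqrt(3)*sqrt(X) (n(X) = sqrt(2*X + X) = sqrt(3*X) = sqrt(3)*sqrt(X))
u(D) = 3 - 9*D/5 (u(D) = 3 + (3*(-3))*(D/5) = 3 - 9*D/5)
494046 + u(n(6)) = 494046 + (3 - 9*sqrt(3)*sqrt(6)/5) = 494046 + (3 - 27*sqrt(2)/5) = 494049 - 27*sqrt(2)/5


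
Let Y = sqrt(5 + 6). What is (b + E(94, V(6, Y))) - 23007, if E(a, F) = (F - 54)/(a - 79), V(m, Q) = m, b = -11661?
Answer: -173356/5 ≈ -34671.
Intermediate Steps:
Y = sqrt(11) ≈ 3.3166
E(a, F) = (-54 + F)/(-79 + a)
(b + E(94, V(6, Y))) - 23007 = (-11661 + (-54 + 6)/(-79 + 94)) - 23007 = (-11661 - 48/15) - 23007 = (-11661 + (1/15)*(-48)) - 23007 = (-11661 - 16/5) - 23007 = -58321/5 - 23007 = -173356/5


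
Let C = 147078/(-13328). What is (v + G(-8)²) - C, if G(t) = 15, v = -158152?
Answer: -1052351989/6664 ≈ -1.5792e+5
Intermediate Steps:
C = -73539/6664 (C = 147078*(-1/13328) = -73539/6664 ≈ -11.035)
(v + G(-8)²) - C = (-158152 + 15²) - 1*(-73539/6664) = (-158152 + 225) + 73539/6664 = -157927 + 73539/6664 = -1052351989/6664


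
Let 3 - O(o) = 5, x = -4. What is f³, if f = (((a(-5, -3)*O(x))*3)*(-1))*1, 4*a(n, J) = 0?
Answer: 0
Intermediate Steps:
a(n, J) = 0 (a(n, J) = (¼)*0 = 0)
O(o) = -2 (O(o) = 3 - 1*5 = 3 - 5 = -2)
f = 0 (f = (((0*(-2))*3)*(-1))*1 = ((0*3)*(-1))*1 = (0*(-1))*1 = 0*1 = 0)
f³ = 0³ = 0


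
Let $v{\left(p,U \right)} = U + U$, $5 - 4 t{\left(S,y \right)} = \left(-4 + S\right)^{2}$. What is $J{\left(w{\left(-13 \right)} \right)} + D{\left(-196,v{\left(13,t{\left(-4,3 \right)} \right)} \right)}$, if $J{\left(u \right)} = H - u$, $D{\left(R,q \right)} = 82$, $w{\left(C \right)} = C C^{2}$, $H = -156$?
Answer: $2123$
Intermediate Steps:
$t{\left(S,y \right)} = \frac{5}{4} - \frac{\left(-4 + S\right)^{2}}{4}$
$w{\left(C \right)} = C^{3}$
$v{\left(p,U \right)} = 2 U$
$J{\left(u \right)} = -156 - u$
$J{\left(w{\left(-13 \right)} \right)} + D{\left(-196,v{\left(13,t{\left(-4,3 \right)} \right)} \right)} = \left(-156 - \left(-13\right)^{3}\right) + 82 = \left(-156 - -2197\right) + 82 = \left(-156 + 2197\right) + 82 = 2041 + 82 = 2123$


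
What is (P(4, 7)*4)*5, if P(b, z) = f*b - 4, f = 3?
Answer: 160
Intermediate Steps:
P(b, z) = -4 + 3*b (P(b, z) = 3*b - 4 = -4 + 3*b)
(P(4, 7)*4)*5 = ((-4 + 3*4)*4)*5 = ((-4 + 12)*4)*5 = (8*4)*5 = 32*5 = 160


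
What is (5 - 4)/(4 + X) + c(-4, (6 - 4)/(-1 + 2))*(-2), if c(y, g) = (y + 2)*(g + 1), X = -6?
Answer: 23/2 ≈ 11.500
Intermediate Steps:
c(y, g) = (1 + g)*(2 + y) (c(y, g) = (2 + y)*(1 + g) = (1 + g)*(2 + y))
(5 - 4)/(4 + X) + c(-4, (6 - 4)/(-1 + 2))*(-2) = (5 - 4)/(4 - 6) + (2 - 4 + 2*((6 - 4)/(-1 + 2)) + ((6 - 4)/(-1 + 2))*(-4))*(-2) = 1/(-2) + (2 - 4 + 2*(2/1) + (2/1)*(-4))*(-2) = 1*(-1/2) + (2 - 4 + 2*(2*1) + (2*1)*(-4))*(-2) = -1/2 + (2 - 4 + 2*2 + 2*(-4))*(-2) = -1/2 + (2 - 4 + 4 - 8)*(-2) = -1/2 - 6*(-2) = -1/2 + 12 = 23/2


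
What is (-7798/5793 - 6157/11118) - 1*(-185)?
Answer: 1310316725/7156286 ≈ 183.10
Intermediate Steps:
(-7798/5793 - 6157/11118) - 1*(-185) = (-7798*1/5793 - 6157*1/11118) + 185 = (-7798/5793 - 6157/11118) + 185 = -13596185/7156286 + 185 = 1310316725/7156286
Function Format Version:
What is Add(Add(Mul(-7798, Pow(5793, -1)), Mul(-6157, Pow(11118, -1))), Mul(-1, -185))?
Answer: Rational(1310316725, 7156286) ≈ 183.10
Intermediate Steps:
Add(Add(Mul(-7798, Pow(5793, -1)), Mul(-6157, Pow(11118, -1))), Mul(-1, -185)) = Add(Add(Mul(-7798, Rational(1, 5793)), Mul(-6157, Rational(1, 11118))), 185) = Add(Add(Rational(-7798, 5793), Rational(-6157, 11118)), 185) = Add(Rational(-13596185, 7156286), 185) = Rational(1310316725, 7156286)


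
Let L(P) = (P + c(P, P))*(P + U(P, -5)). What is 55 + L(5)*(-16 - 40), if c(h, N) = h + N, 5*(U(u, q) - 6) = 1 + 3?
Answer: -9857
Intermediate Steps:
U(u, q) = 34/5 (U(u, q) = 6 + (1 + 3)/5 = 6 + (1/5)*4 = 6 + 4/5 = 34/5)
c(h, N) = N + h
L(P) = 3*P*(34/5 + P) (L(P) = (P + (P + P))*(P + 34/5) = (P + 2*P)*(34/5 + P) = (3*P)*(34/5 + P) = 3*P*(34/5 + P))
55 + L(5)*(-16 - 40) = 55 + ((3/5)*5*(34 + 5*5))*(-16 - 40) = 55 + ((3/5)*5*(34 + 25))*(-56) = 55 + ((3/5)*5*59)*(-56) = 55 + 177*(-56) = 55 - 9912 = -9857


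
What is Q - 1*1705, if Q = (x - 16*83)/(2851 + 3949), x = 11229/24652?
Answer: -285848014627/167633600 ≈ -1705.2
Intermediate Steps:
x = 11229/24652 (x = 11229*(1/24652) = 11229/24652 ≈ 0.45550)
Q = -32726627/167633600 (Q = (11229/24652 - 16*83)/(2851 + 3949) = (11229/24652 - 1328)/6800 = -32726627/24652*1/6800 = -32726627/167633600 ≈ -0.19523)
Q - 1*1705 = -32726627/167633600 - 1*1705 = -32726627/167633600 - 1705 = -285848014627/167633600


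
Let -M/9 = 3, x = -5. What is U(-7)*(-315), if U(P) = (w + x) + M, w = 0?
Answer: 10080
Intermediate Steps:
M = -27 (M = -9*3 = -27)
U(P) = -32 (U(P) = (0 - 5) - 27 = -5 - 27 = -32)
U(-7)*(-315) = -32*(-315) = 10080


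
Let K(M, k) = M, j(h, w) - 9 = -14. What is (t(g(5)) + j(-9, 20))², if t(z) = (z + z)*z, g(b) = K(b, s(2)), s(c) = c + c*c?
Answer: 2025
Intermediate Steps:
j(h, w) = -5 (j(h, w) = 9 - 14 = -5)
s(c) = c + c²
g(b) = b
t(z) = 2*z² (t(z) = (2*z)*z = 2*z²)
(t(g(5)) + j(-9, 20))² = (2*5² - 5)² = (2*25 - 5)² = (50 - 5)² = 45² = 2025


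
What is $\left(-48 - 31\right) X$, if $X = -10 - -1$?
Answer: $711$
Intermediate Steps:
$X = -9$ ($X = -10 + 1 = -9$)
$\left(-48 - 31\right) X = \left(-48 - 31\right) \left(-9\right) = \left(-79\right) \left(-9\right) = 711$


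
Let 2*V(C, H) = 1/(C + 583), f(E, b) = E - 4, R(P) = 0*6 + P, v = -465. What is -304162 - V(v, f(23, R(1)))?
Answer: -71782233/236 ≈ -3.0416e+5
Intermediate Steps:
R(P) = P (R(P) = 0 + P = P)
f(E, b) = -4 + E
V(C, H) = 1/(2*(583 + C)) (V(C, H) = 1/(2*(C + 583)) = 1/(2*(583 + C)))
-304162 - V(v, f(23, R(1))) = -304162 - 1/(2*(583 - 465)) = -304162 - 1/(2*118) = -304162 - 1*1/236 = -304162 - 1/236 = -71782233/236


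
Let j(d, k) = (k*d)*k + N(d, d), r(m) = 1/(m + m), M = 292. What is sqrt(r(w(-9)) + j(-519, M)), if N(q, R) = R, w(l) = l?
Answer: I*sqrt(1593091262)/6 ≈ 6652.3*I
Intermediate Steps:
r(m) = 1/(2*m)
j(d, k) = d + d*k**2 (j(d, k) = (k*d)*k + d = (d*k)*k + d = d*k**2 + d = d + d*k**2)
sqrt(r(w(-9)) + j(-519, M)) = sqrt((1/2)/(-9) - 519*(1 + 292**2)) = sqrt((1/2)*(-1/9) - 519*(1 + 85264)) = sqrt(-1/18 - 519*85265) = sqrt(-1/18 - 44252535) = sqrt(-796545631/18) = I*sqrt(1593091262)/6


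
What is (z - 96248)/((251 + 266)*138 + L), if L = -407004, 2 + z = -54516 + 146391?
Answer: 4375/335658 ≈ 0.013034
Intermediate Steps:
z = 91873 (z = -2 + (-54516 + 146391) = -2 + 91875 = 91873)
(z - 96248)/((251 + 266)*138 + L) = (91873 - 96248)/((251 + 266)*138 - 407004) = -4375/(517*138 - 407004) = -4375/(71346 - 407004) = -4375/(-335658) = -4375*(-1/335658) = 4375/335658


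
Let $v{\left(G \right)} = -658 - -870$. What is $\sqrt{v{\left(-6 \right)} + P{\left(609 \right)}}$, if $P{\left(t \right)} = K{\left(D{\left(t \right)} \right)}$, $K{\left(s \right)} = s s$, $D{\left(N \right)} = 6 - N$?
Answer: $\sqrt{363821} \approx 603.18$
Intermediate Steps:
$K{\left(s \right)} = s^{2}$
$P{\left(t \right)} = \left(6 - t\right)^{2}$
$v{\left(G \right)} = 212$ ($v{\left(G \right)} = -658 + 870 = 212$)
$\sqrt{v{\left(-6 \right)} + P{\left(609 \right)}} = \sqrt{212 + \left(-6 + 609\right)^{2}} = \sqrt{212 + 603^{2}} = \sqrt{212 + 363609} = \sqrt{363821}$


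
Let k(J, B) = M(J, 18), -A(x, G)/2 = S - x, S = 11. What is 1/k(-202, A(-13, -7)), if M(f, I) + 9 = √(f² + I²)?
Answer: 9/41047 + 2*√10282/41047 ≈ 0.0051599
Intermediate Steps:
A(x, G) = -22 + 2*x (A(x, G) = -2*(11 - x) = -22 + 2*x)
M(f, I) = -9 + √(I² + f²) (M(f, I) = -9 + √(f² + I²) = -9 + √(I² + f²))
k(J, B) = -9 + √(324 + J²) (k(J, B) = -9 + √(18² + J²) = -9 + √(324 + J²))
1/k(-202, A(-13, -7)) = 1/(-9 + √(324 + (-202)²)) = 1/(-9 + √(324 + 40804)) = 1/(-9 + √41128) = 1/(-9 + 2*√10282)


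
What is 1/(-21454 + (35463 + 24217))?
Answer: 1/38226 ≈ 2.6160e-5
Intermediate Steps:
1/(-21454 + (35463 + 24217)) = 1/(-21454 + 59680) = 1/38226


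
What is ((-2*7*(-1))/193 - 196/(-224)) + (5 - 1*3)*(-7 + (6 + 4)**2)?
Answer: 288647/1544 ≈ 186.95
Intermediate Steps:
((-2*7*(-1))/193 - 196/(-224)) + (5 - 1*3)*(-7 + (6 + 4)**2) = (-14*(-1)*(1/193) - 196*(-1/224)) + (5 - 3)*(-7 + 10**2) = (14*(1/193) + 7/8) + 2*(-7 + 100) = (14/193 + 7/8) + 2*93 = 1463/1544 + 186 = 288647/1544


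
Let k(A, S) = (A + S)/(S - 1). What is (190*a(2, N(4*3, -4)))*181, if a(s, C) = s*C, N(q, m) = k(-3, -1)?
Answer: 137560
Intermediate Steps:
k(A, S) = (A + S)/(-1 + S)
N(q, m) = 2 (N(q, m) = (-3 - 1)/(-1 - 1) = -4/(-2) = -½*(-4) = 2)
a(s, C) = C*s
(190*a(2, N(4*3, -4)))*181 = (190*(2*2))*181 = (190*4)*181 = 760*181 = 137560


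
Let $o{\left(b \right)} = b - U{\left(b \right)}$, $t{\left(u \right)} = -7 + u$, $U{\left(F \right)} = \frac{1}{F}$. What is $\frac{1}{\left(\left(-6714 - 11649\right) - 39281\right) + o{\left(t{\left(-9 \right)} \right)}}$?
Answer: $- \frac{16}{922559} \approx -1.7343 \cdot 10^{-5}$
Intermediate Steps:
$o{\left(b \right)} = b - \frac{1}{b}$
$\frac{1}{\left(\left(-6714 - 11649\right) - 39281\right) + o{\left(t{\left(-9 \right)} \right)}} = \frac{1}{\left(\left(-6714 - 11649\right) - 39281\right) - \left(16 + \frac{1}{-7 - 9}\right)} = \frac{1}{\left(-18363 - 39281\right) - \frac{255}{16}} = \frac{1}{-57644 - \frac{255}{16}} = \frac{1}{- \frac{922559}{16}} = - \frac{16}{922559}$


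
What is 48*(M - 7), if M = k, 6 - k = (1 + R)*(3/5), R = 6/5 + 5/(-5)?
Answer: -2064/25 ≈ -82.560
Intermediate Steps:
R = ⅕ (R = 6*(⅕) + 5*(-⅕) = 6/5 - 1 = ⅕ ≈ 0.20000)
k = 132/25 (k = 6 - (1 + ⅕)*3/5 = 6 - 6*3*(⅕)/5 = 6 - 6*3/(5*5) = 6 - 1*18/25 = 6 - 18/25 = 132/25 ≈ 5.2800)
M = 132/25 ≈ 5.2800
48*(M - 7) = 48*(132/25 - 7) = 48*(-43/25) = -2064/25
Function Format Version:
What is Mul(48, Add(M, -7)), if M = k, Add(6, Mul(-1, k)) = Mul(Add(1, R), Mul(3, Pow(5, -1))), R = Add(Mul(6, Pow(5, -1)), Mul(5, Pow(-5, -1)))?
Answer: Rational(-2064, 25) ≈ -82.560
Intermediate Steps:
R = Rational(1, 5) (R = Add(Mul(6, Rational(1, 5)), Mul(5, Rational(-1, 5))) = Add(Rational(6, 5), -1) = Rational(1, 5) ≈ 0.20000)
k = Rational(132, 25) (k = Add(6, Mul(-1, Mul(Add(1, Rational(1, 5)), Mul(3, Pow(5, -1))))) = Add(6, Mul(-1, Mul(Rational(6, 5), Mul(3, Rational(1, 5))))) = Add(6, Mul(-1, Mul(Rational(6, 5), Rational(3, 5)))) = Add(6, Mul(-1, Rational(18, 25))) = Add(6, Rational(-18, 25)) = Rational(132, 25) ≈ 5.2800)
M = Rational(132, 25) ≈ 5.2800
Mul(48, Add(M, -7)) = Mul(48, Add(Rational(132, 25), -7)) = Mul(48, Rational(-43, 25)) = Rational(-2064, 25)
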